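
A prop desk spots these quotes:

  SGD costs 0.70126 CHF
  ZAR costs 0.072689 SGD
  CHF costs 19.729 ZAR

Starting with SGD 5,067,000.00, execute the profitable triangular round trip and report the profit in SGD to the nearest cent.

Profit: SGD 28,698.67

Profitable loop is SGD → CHF → ZAR → SGD:
SGD 5,067,000.00 × 0.70126 = CHF 3,553,284.42
CHF 3,553,284.42 × 19.729 = ZAR 70,102,748.32
ZAR 70,102,748.32 × 0.072689 = SGD 5,095,698.67
Profit = SGD 5,095,698.67 − SGD 5,067,000.00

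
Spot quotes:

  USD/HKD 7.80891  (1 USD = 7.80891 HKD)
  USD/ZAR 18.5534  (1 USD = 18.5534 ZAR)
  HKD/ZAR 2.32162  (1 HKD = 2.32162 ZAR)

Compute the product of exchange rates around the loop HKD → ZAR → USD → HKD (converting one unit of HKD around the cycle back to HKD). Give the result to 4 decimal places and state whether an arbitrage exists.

0.9771 (arbitrage exists)

Around HKD → ZAR → USD → HKD: 1 × 2.32162 ÷ 18.5534 × 7.80891 = 0.977143
Product < 1; profitable direction is HKD → USD → ZAR → HKD.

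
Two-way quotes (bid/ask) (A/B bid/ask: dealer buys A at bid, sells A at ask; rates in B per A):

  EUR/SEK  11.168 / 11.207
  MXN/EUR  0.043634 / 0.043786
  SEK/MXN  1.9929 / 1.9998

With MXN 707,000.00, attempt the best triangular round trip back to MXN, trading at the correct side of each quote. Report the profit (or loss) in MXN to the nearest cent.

Net profit: MXN 13,457.23

Best loop MXN → SEK → EUR → MXN:
MXN 707,000.00 ÷ 1.9998 (buy SEK at ask) = SEK 353,535.35
SEK 353,535.35 ÷ 11.207 (buy EUR at ask) = EUR 31,545.94
EUR 31,545.94 ÷ 0.043786 (buy MXN at ask) = MXN 720,457.23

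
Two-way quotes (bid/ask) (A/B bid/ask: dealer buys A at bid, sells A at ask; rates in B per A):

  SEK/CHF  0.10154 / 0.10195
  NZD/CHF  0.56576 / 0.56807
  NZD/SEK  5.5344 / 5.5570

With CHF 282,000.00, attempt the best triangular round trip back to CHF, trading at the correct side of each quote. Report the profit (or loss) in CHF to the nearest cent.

Net result: CHF -386.34 (no profitable arbitrage after spreads)

Best loop CHF → SEK → NZD → CHF:
CHF 282,000.00 ÷ 0.10195 (buy SEK at ask) = SEK 2,766,061.79
SEK 2,766,061.79 ÷ 5.5570 (buy NZD at ask) = NZD 497,761.71
NZD 497,761.71 × 0.56576 (sell NZD at bid) = CHF 281,613.66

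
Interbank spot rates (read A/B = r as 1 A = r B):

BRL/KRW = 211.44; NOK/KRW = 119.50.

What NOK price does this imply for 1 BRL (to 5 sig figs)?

BRL/NOK = 1.7694

1 BRL × 211.44 = 211.44 KRW
211.44 KRW ÷ 119.50 = 1.76937 NOK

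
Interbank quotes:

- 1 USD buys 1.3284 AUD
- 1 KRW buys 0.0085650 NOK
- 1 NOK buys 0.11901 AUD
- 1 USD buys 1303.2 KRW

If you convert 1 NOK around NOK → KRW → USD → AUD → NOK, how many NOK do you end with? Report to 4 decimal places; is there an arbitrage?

1.0000 (no arbitrage)

Around NOK → KRW → USD → AUD → NOK: 1 ÷ 0.0085650 ÷ 1303.2 × 1.3284 ÷ 0.11901 = 1.000016
Product ≈ 1 (deviation 0.002%, within rounding noise).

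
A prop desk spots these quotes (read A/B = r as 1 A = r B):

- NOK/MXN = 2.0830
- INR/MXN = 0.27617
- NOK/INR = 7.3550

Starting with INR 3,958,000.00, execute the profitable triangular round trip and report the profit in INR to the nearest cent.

Profit: INR 100,876.93

Profitable loop is INR → NOK → MXN → INR:
INR 3,958,000.00 ÷ 7.3550 = NOK 538,137.32
NOK 538,137.32 × 2.0830 = MXN 1,120,940.04
MXN 1,120,940.04 ÷ 0.27617 = INR 4,058,876.93
Profit = INR 4,058,876.93 − INR 3,958,000.00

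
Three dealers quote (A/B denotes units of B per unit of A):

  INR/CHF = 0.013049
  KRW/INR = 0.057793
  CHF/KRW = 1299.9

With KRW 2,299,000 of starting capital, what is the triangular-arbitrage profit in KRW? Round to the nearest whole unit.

Profitable loop is KRW → CHF → INR → KRW:
KRW 2,299,000 ÷ 1299.9 = CHF 1,768.60
CHF 1,768.60 ÷ 0.013049 = INR 135,535.10
INR 135,535.10 ÷ 0.057793 = KRW 2,345,182
Profit = KRW 2,345,182 − KRW 2,299,000

Profit: KRW 46,182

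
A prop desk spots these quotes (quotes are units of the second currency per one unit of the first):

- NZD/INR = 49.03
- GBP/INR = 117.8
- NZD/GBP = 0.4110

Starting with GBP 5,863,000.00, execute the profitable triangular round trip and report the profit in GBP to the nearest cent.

Profitable loop is GBP → NZD → INR → GBP:
GBP 5,863,000.00 ÷ 0.4110 = NZD 14,265,206.81
NZD 14,265,206.81 × 49.03 = INR 699,423,090.02
INR 699,423,090.02 ÷ 117.8 = GBP 5,937,377.67
Profit = GBP 5,937,377.67 − GBP 5,863,000.00

Profit: GBP 74,377.67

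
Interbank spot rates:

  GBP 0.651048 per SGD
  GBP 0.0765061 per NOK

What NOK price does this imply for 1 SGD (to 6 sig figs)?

1 SGD × 0.651048 = 0.651048 GBP
0.651048 GBP ÷ 0.0765061 = 8.50975 NOK

SGD/NOK = 8.50975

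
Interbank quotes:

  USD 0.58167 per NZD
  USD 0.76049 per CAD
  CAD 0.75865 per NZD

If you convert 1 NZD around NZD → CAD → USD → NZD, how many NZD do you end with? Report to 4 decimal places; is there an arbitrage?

Around NZD → CAD → USD → NZD: 1 × 0.75865 × 0.76049 ÷ 0.58167 = 0.991878
Product < 1; profitable direction is NZD → USD → CAD → NZD.

0.9919 (arbitrage exists)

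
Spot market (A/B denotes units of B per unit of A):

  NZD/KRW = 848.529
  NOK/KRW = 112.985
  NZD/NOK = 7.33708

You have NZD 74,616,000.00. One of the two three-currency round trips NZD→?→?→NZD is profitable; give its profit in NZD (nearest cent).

Profitable loop is NZD → KRW → NOK → NZD:
NZD 74,616,000.00 × 848.529 = KRW 63,313,839,864
KRW 63,313,839,864 ÷ 112.985 = NOK 560,373,853.73
NOK 560,373,853.73 ÷ 7.33708 = NZD 76,375,595.43
Profit = NZD 76,375,595.43 − NZD 74,616,000.00

Profit: NZD 1,759,595.43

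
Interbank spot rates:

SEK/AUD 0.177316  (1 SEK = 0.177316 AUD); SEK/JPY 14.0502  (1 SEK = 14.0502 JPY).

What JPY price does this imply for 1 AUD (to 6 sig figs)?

AUD/JPY = 79.2382

1 AUD ÷ 0.177316 = 5.63965 SEK
5.63965 SEK × 14.0502 = 79.2382 JPY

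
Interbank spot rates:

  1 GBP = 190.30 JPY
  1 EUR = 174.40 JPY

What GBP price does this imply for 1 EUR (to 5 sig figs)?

1 EUR × 174.40 = 174.4 JPY
174.4 JPY ÷ 190.30 = 0.916448 GBP

EUR/GBP = 0.91645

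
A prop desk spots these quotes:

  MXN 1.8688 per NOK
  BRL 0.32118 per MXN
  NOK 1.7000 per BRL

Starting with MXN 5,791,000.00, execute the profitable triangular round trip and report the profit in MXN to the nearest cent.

Profitable loop is MXN → BRL → NOK → MXN:
MXN 5,791,000.00 × 0.32118 = BRL 1,859,953.38
BRL 1,859,953.38 × 1.7000 = NOK 3,161,920.75
NOK 3,161,920.75 × 1.8688 = MXN 5,908,997.49
Profit = MXN 5,908,997.49 − MXN 5,791,000.00

Profit: MXN 117,997.49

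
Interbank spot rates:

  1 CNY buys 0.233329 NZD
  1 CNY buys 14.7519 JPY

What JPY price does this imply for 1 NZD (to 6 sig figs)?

1 NZD ÷ 0.233329 = 4.28579 CNY
4.28579 CNY × 14.7519 = 63.2236 JPY

NZD/JPY = 63.2236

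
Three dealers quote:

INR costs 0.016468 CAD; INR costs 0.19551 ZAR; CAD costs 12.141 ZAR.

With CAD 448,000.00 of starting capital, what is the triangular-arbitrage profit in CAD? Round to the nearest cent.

Profit: CAD 10,146.48

Profitable loop is CAD → ZAR → INR → CAD:
CAD 448,000.00 × 12.141 = ZAR 5,439,168.00
ZAR 5,439,168.00 ÷ 0.19551 = INR 27,820,408.16
INR 27,820,408.16 × 0.016468 = CAD 458,146.48
Profit = CAD 458,146.48 − CAD 448,000.00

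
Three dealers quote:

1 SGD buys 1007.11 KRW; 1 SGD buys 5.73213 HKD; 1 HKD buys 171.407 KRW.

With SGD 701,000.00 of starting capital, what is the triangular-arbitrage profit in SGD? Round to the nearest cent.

Profit: SGD 17,538.99

Profitable loop is SGD → KRW → HKD → SGD:
SGD 701,000.00 × 1007.11 = KRW 705,984,110
KRW 705,984,110 ÷ 171.407 = HKD 4,118,758.92
HKD 4,118,758.92 ÷ 5.73213 = SGD 718,538.99
Profit = SGD 718,538.99 − SGD 701,000.00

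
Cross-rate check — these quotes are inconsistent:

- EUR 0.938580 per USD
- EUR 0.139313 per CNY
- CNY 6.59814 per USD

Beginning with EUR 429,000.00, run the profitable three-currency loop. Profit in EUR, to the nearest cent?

Profit: EUR 9,041.66

Profitable loop is EUR → CNY → USD → EUR:
EUR 429,000.00 ÷ 0.139313 = CNY 3,079,396.75
CNY 3,079,396.75 ÷ 6.59814 = USD 466,706.79
USD 466,706.79 × 0.938580 = EUR 438,041.66
Profit = EUR 438,041.66 − EUR 429,000.00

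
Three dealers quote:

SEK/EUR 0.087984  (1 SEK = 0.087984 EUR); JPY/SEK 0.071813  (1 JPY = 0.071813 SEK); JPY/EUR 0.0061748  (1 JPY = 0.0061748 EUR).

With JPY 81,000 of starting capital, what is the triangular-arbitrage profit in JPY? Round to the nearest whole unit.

Profit: JPY 1,884

Profitable loop is JPY → SEK → EUR → JPY:
JPY 81,000 × 0.071813 = SEK 5,816.85
SEK 5,816.85 × 0.087984 = EUR 511.79
EUR 511.79 ÷ 0.0061748 = JPY 82,884
Profit = JPY 82,884 − JPY 81,000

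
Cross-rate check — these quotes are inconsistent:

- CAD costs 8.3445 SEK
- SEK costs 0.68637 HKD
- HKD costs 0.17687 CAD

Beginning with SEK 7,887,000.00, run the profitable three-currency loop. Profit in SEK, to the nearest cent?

Profit: SEK 102,592.49

Profitable loop is SEK → HKD → CAD → SEK:
SEK 7,887,000.00 × 0.68637 = HKD 5,413,400.19
HKD 5,413,400.19 × 0.17687 = CAD 957,468.09
CAD 957,468.09 × 8.3445 = SEK 7,989,592.49
Profit = SEK 7,989,592.49 − SEK 7,887,000.00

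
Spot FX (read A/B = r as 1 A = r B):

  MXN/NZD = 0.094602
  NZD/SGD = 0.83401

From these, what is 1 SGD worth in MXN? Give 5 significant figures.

1 SGD ÷ 0.83401 = 1.19903 NZD
1.19903 NZD ÷ 0.094602 = 12.6744 MXN

SGD/MXN = 12.674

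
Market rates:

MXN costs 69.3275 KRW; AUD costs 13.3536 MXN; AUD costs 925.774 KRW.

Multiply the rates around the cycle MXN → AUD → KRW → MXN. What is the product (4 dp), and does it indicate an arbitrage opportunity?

Around MXN → AUD → KRW → MXN: 1 ÷ 13.3536 × 925.774 ÷ 69.3275 = 1.000002
Product ≈ 1 (deviation 0.000%, within rounding noise).

1.0000 (no arbitrage)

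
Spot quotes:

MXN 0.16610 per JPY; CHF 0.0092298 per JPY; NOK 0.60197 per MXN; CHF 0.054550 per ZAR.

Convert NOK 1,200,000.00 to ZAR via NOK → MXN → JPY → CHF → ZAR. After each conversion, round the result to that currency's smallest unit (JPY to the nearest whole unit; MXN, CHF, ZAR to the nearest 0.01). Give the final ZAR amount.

ZAR 2,030,646.38

NOK 1,200,000.00 ÷ 0.60197 = MXN 1,993,454.82
MXN 1,993,454.82 ÷ 0.16610 = JPY 12,001,534
JPY 12,001,534 × 0.0092298 = CHF 110,771.76
CHF 110,771.76 ÷ 0.054550 = ZAR 2,030,646.38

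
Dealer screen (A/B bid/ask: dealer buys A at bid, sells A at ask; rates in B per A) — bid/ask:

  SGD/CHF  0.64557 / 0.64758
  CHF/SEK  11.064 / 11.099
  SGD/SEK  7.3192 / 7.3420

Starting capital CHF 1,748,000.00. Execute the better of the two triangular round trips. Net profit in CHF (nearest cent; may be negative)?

Net profit: CHF 32,031.81

Best loop CHF → SGD → SEK → CHF:
CHF 1,748,000.00 ÷ 0.64758 (buy SGD at ask) = SGD 2,699,280.40
SGD 2,699,280.40 × 7.3192 (sell SGD at bid) = SEK 19,756,573.09
SEK 19,756,573.09 ÷ 11.099 (buy CHF at ask) = CHF 1,780,031.81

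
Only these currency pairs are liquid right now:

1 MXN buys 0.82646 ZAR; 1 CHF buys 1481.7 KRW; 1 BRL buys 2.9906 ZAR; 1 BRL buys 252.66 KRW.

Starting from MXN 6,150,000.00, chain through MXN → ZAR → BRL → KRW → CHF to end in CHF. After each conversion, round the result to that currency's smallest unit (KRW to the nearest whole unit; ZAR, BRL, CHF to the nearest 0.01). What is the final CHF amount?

CHF 289,810.98

MXN 6,150,000.00 × 0.82646 = ZAR 5,082,729.00
ZAR 5,082,729.00 ÷ 2.9906 = BRL 1,699,568.31
BRL 1,699,568.31 × 252.66 = KRW 429,412,929
KRW 429,412,929 ÷ 1481.7 = CHF 289,810.98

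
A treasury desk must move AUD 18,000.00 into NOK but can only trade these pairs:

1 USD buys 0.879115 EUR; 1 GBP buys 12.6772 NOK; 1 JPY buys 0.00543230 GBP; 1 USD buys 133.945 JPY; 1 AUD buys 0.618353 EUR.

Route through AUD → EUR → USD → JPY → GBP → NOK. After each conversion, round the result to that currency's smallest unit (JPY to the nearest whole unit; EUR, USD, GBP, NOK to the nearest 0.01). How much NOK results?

AUD 18,000.00 × 0.618353 = EUR 11,130.35
EUR 11,130.35 ÷ 0.879115 = USD 12,660.86
USD 12,660.86 × 133.945 = JPY 1,695,859
JPY 1,695,859 × 0.00543230 = GBP 9,212.41
GBP 9,212.41 × 12.6772 = NOK 116,787.56

NOK 116,787.56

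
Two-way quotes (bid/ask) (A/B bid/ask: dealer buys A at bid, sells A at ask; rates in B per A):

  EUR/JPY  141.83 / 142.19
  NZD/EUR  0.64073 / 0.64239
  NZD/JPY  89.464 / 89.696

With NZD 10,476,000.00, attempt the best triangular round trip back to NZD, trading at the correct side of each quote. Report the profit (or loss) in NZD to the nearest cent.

Net profit: NZD 137,669.88

Best loop NZD → EUR → JPY → NZD:
NZD 10,476,000.00 × 0.64073 (sell NZD at bid) = EUR 6,712,287.48
EUR 6,712,287.48 × 141.83 (sell EUR at bid) = JPY 952,003,733
JPY 952,003,733 ÷ 89.696 (buy NZD at ask) = NZD 10,613,669.88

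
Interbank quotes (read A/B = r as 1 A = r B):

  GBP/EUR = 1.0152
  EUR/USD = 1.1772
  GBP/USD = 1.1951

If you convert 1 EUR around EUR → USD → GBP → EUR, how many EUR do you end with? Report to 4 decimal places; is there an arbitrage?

Around EUR → USD → GBP → EUR: 1 × 1.1772 ÷ 1.1951 × 1.0152 = 0.999995
Product ≈ 1 (deviation 0.001%, within rounding noise).

1.0000 (no arbitrage)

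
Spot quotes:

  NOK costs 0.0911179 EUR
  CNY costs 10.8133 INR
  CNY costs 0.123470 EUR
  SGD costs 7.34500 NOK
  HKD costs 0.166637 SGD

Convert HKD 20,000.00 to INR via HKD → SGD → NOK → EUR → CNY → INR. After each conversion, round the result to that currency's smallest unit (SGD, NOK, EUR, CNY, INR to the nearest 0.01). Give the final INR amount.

HKD 20,000.00 × 0.166637 = SGD 3,332.74
SGD 3,332.74 × 7.34500 = NOK 24,478.98
NOK 24,478.98 × 0.0911179 = EUR 2,230.47
EUR 2,230.47 ÷ 0.123470 = CNY 18,064.87
CNY 18,064.87 × 10.8133 = INR 195,340.86

INR 195,340.86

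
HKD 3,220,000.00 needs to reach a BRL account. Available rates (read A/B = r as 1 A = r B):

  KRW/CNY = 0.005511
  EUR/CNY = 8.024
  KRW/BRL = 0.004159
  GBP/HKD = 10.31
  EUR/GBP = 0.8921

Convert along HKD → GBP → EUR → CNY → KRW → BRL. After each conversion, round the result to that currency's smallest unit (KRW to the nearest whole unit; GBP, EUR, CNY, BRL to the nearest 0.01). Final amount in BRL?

HKD 3,220,000.00 ÷ 10.31 = GBP 312,318.14
GBP 312,318.14 ÷ 0.8921 = EUR 350,093.20
EUR 350,093.20 × 8.024 = CNY 2,809,147.84
CNY 2,809,147.84 ÷ 0.005511 = KRW 509,734,683
KRW 509,734,683 × 0.004159 = BRL 2,119,986.55

BRL 2,119,986.55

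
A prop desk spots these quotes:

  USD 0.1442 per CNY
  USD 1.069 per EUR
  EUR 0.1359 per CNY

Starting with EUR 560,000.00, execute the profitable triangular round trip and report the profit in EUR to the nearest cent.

Profit: EUR 4,182.91

Profitable loop is EUR → USD → CNY → EUR:
EUR 560,000.00 × 1.069 = USD 598,640.00
USD 598,640.00 ÷ 0.1442 = CNY 4,151,456.31
CNY 4,151,456.31 × 0.1359 = EUR 564,182.91
Profit = EUR 564,182.91 − EUR 560,000.00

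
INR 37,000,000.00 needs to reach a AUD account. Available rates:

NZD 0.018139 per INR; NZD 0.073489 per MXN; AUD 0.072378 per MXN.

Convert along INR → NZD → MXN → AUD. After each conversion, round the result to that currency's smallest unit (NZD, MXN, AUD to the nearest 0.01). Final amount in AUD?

INR 37,000,000.00 × 0.018139 = NZD 671,143.00
NZD 671,143.00 ÷ 0.073489 = MXN 9,132,564.06
MXN 9,132,564.06 × 0.072378 = AUD 660,996.72

AUD 660,996.72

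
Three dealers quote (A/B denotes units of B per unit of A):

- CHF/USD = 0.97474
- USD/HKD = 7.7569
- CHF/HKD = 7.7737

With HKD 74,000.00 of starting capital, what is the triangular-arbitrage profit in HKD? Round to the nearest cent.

Profit: HKD 2,082.10

Profitable loop is HKD → USD → CHF → HKD:
HKD 74,000.00 ÷ 7.7569 = USD 9,539.89
USD 9,539.89 ÷ 0.97474 = CHF 9,787.12
CHF 9,787.12 × 7.7737 = HKD 76,082.10
Profit = HKD 76,082.10 − HKD 74,000.00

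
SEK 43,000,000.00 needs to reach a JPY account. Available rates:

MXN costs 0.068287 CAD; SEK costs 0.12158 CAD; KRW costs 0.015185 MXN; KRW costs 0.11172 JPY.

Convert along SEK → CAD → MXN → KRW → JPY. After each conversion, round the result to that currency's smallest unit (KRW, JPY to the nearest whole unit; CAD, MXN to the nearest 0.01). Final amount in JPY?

SEK 43,000,000.00 × 0.12158 = CAD 5,227,940.00
CAD 5,227,940.00 ÷ 0.068287 = MXN 76,558,349.32
MXN 76,558,349.32 ÷ 0.015185 = KRW 5,041,708,878
KRW 5,041,708,878 × 0.11172 = JPY 563,259,716

JPY 563,259,716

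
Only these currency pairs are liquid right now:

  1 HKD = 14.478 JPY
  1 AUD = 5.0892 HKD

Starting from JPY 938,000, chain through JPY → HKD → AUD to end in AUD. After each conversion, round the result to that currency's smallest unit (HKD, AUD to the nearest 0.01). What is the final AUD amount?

AUD 12,730.48

JPY 938,000 ÷ 14.478 = HKD 64,787.95
HKD 64,787.95 ÷ 5.0892 = AUD 12,730.48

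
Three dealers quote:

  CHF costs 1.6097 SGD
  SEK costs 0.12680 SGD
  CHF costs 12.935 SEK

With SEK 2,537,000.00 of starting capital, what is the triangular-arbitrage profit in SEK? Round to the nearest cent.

Profit: SEK 48,003.94

Profitable loop is SEK → SGD → CHF → SEK:
SEK 2,537,000.00 × 0.12680 = SGD 321,691.60
SGD 321,691.60 ÷ 1.6097 = CHF 199,845.69
CHF 199,845.69 × 12.935 = SEK 2,585,003.94
Profit = SEK 2,585,003.94 − SEK 2,537,000.00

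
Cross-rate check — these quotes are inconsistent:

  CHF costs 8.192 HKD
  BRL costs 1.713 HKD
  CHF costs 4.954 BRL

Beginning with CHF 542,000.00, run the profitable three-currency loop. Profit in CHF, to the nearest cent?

Profitable loop is CHF → BRL → HKD → CHF:
CHF 542,000.00 × 4.954 = BRL 2,685,068.00
BRL 2,685,068.00 × 1.713 = HKD 4,599,521.48
HKD 4,599,521.48 ÷ 8.192 = CHF 561,465.02
Profit = CHF 561,465.02 − CHF 542,000.00

Profit: CHF 19,465.02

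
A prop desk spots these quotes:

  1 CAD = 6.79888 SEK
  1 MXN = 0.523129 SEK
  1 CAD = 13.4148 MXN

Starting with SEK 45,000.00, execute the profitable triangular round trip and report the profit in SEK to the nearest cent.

Profit: SEK 1,448.12

Profitable loop is SEK → CAD → MXN → SEK:
SEK 45,000.00 ÷ 6.79888 = CAD 6,618.74
CAD 6,618.74 × 13.4148 = MXN 88,789.04
MXN 88,789.04 × 0.523129 = SEK 46,448.12
Profit = SEK 46,448.12 − SEK 45,000.00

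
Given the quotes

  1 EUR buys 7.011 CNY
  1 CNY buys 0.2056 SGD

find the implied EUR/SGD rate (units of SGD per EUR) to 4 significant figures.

EUR/SGD = 1.441

1 EUR × 7.011 = 7.011 CNY
7.011 CNY × 0.2056 = 1.44146 SGD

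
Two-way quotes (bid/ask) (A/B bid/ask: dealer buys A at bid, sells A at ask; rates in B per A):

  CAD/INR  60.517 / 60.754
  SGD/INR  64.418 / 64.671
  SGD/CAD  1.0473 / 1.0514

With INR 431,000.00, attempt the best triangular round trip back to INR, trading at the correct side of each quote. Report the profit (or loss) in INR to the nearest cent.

Best loop INR → CAD → SGD → INR:
INR 431,000.00 ÷ 60.754 (buy CAD at ask) = CAD 7,094.18
CAD 7,094.18 ÷ 1.0514 (buy SGD at ask) = SGD 6,747.37
SGD 6,747.37 × 64.418 (sell SGD at bid) = INR 434,651.98

Net profit: INR 3,651.98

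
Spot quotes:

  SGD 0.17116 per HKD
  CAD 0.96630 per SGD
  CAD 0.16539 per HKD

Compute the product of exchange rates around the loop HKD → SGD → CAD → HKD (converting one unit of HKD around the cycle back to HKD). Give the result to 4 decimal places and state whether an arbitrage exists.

Around HKD → SGD → CAD → HKD: 1 × 0.17116 × 0.96630 ÷ 0.16539 = 1.000012
Product ≈ 1 (deviation 0.001%, within rounding noise).

1.0000 (no arbitrage)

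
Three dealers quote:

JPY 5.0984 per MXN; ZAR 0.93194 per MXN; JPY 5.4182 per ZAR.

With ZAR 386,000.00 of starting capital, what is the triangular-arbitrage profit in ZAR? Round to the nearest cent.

Profit: ZAR 3,742.91

Profitable loop is ZAR → MXN → JPY → ZAR:
ZAR 386,000.00 ÷ 0.93194 = MXN 414,189.75
MXN 414,189.75 × 5.0984 = JPY 2,111,705
JPY 2,111,705 ÷ 5.4182 = ZAR 389,742.91
Profit = ZAR 389,742.91 − ZAR 386,000.00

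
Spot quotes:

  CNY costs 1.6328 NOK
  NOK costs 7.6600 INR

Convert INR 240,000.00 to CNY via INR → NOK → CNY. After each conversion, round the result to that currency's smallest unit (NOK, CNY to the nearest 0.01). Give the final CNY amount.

CNY 19,188.87

INR 240,000.00 ÷ 7.6600 = NOK 31,331.59
NOK 31,331.59 ÷ 1.6328 = CNY 19,188.87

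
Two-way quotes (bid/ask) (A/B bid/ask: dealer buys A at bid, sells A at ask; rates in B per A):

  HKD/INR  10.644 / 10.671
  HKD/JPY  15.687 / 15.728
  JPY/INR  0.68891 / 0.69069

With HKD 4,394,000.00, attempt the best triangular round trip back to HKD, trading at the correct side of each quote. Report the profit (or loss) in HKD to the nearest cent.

Best loop HKD → JPY → INR → HKD:
HKD 4,394,000.00 × 15.687 (sell HKD at bid) = JPY 68,928,678
JPY 68,928,678 × 0.68891 (sell JPY at bid) = INR 47,485,655.56
INR 47,485,655.56 ÷ 10.671 (buy HKD at ask) = HKD 4,449,972.41

Net profit: HKD 55,972.41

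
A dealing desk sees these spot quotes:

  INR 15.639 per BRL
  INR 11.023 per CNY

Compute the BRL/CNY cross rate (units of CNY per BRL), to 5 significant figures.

BRL/CNY = 1.4188

1 BRL × 15.639 = 15.639 INR
15.639 INR ÷ 11.023 = 1.41876 CNY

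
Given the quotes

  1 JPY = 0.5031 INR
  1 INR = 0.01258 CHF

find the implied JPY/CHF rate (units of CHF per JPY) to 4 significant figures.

JPY/CHF = 0.006329

1 JPY × 0.5031 = 0.5031 INR
0.5031 INR × 0.01258 = 0.006329 CHF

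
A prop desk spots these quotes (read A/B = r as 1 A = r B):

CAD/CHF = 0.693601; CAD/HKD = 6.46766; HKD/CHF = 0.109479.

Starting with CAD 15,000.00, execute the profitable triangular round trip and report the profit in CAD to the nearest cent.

Profitable loop is CAD → HKD → CHF → CAD:
CAD 15,000.00 × 6.46766 = HKD 97,014.90
HKD 97,014.90 × 0.109479 = CHF 10,621.09
CHF 10,621.09 ÷ 0.693601 = CAD 15,312.97
Profit = CAD 15,312.97 − CAD 15,000.00

Profit: CAD 312.97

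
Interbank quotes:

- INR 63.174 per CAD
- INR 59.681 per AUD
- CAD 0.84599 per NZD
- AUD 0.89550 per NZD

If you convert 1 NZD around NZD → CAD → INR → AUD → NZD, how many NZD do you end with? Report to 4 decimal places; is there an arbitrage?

Around NZD → CAD → INR → AUD → NZD: 1 × 0.84599 × 63.174 ÷ 59.681 ÷ 0.89550 = 1.000004
Product ≈ 1 (deviation 0.000%, within rounding noise).

1.0000 (no arbitrage)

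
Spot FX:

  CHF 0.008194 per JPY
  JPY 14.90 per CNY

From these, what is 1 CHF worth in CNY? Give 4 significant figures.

CHF/CNY = 8.191

1 CHF ÷ 0.008194 = 122.041 JPY
122.041 JPY ÷ 14.90 = 8.19064 CNY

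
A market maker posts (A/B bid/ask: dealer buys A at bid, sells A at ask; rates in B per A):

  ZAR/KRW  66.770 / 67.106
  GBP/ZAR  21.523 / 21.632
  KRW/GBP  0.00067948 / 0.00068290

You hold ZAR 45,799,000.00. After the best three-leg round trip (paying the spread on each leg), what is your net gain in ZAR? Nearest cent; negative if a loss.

Net profit: ZAR 400,880.90

Best loop ZAR → GBP → KRW → ZAR:
ZAR 45,799,000.00 ÷ 21.632 (buy GBP at ask) = GBP 2,117,187.50
GBP 2,117,187.50 ÷ 0.00068290 (buy KRW at ask) = KRW 3,100,289,208
KRW 3,100,289,208 ÷ 67.106 (buy ZAR at ask) = ZAR 46,199,880.90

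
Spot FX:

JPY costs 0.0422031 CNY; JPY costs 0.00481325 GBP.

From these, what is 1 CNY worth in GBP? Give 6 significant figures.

1 CNY ÷ 0.0422031 = 23.6949 JPY
23.6949 JPY × 0.00481325 = 0.11405 GBP

CNY/GBP = 0.114050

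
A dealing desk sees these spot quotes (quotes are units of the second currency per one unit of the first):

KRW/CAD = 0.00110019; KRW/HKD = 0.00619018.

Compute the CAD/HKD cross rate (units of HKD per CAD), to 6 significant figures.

CAD/HKD = 5.62646

1 CAD ÷ 0.00110019 = 908.934 KRW
908.934 KRW × 0.00619018 = 5.62646 HKD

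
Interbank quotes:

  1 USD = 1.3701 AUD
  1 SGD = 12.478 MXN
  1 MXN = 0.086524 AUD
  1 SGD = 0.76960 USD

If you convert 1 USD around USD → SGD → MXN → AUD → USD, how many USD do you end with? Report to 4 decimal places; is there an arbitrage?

1.0239 (arbitrage exists)

Around USD → SGD → MXN → AUD → USD: 1 ÷ 0.76960 × 12.478 × 0.086524 ÷ 1.3701 = 1.023916
Product > 1; profitable direction is USD → SGD → MXN → AUD → USD.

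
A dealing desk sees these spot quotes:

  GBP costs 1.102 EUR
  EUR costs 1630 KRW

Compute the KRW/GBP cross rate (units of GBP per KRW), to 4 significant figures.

KRW/GBP = 0.0005567

1 KRW ÷ 1630 = 0.000613497 EUR
0.000613497 EUR ÷ 1.102 = 0.000556712 GBP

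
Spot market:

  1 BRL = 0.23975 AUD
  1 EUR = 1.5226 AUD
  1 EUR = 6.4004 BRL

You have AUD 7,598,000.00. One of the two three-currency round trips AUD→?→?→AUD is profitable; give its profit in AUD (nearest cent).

Profit: AUD 59,362.31

Profitable loop is AUD → EUR → BRL → AUD:
AUD 7,598,000.00 ÷ 1.5226 = EUR 4,990,148.43
EUR 4,990,148.43 × 6.4004 = BRL 31,938,946.01
BRL 31,938,946.01 × 0.23975 = AUD 7,657,362.31
Profit = AUD 7,657,362.31 − AUD 7,598,000.00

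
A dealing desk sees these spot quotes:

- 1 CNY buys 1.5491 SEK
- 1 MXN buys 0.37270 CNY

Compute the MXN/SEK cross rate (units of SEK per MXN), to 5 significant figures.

MXN/SEK = 0.57735

1 MXN × 0.37270 = 0.3727 CNY
0.3727 CNY × 1.5491 = 0.57735 SEK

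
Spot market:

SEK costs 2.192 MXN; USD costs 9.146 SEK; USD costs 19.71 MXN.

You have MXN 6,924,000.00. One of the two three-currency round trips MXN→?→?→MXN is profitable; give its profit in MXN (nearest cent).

Profitable loop is MXN → USD → SEK → MXN:
MXN 6,924,000.00 ÷ 19.71 = USD 351,293.76
USD 351,293.76 × 9.146 = SEK 3,212,932.72
SEK 3,212,932.72 × 2.192 = MXN 7,042,748.53
Profit = MXN 7,042,748.53 − MXN 6,924,000.00

Profit: MXN 118,748.53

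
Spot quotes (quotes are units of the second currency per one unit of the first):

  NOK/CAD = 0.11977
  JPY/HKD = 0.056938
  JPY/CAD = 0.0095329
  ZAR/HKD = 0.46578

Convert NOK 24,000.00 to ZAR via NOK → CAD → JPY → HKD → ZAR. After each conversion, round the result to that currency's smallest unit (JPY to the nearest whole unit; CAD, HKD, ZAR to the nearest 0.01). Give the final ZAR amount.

ZAR 36,860.08

NOK 24,000.00 × 0.11977 = CAD 2,874.48
CAD 2,874.48 ÷ 0.0095329 = JPY 301,533
JPY 301,533 × 0.056938 = HKD 17,168.69
HKD 17,168.69 ÷ 0.46578 = ZAR 36,860.08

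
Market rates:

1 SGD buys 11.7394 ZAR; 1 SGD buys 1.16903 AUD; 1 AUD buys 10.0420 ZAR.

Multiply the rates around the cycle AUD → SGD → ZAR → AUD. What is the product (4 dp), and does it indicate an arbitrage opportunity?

Around AUD → SGD → ZAR → AUD: 1 ÷ 1.16903 × 11.7394 ÷ 10.0420 = 1.000000
Product ≈ 1 (deviation 0.000%, within rounding noise).

1.0000 (no arbitrage)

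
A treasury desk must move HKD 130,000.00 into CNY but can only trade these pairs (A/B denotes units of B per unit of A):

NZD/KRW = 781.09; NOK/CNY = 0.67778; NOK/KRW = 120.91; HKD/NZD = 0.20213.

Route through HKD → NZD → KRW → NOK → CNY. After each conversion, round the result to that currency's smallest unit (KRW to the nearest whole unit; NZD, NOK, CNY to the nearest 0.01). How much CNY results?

CNY 115,054.00

HKD 130,000.00 × 0.20213 = NZD 26,276.90
NZD 26,276.90 × 781.09 = KRW 20,524,624
KRW 20,524,624 ÷ 120.91 = NOK 169,751.25
NOK 169,751.25 × 0.67778 = CNY 115,054.00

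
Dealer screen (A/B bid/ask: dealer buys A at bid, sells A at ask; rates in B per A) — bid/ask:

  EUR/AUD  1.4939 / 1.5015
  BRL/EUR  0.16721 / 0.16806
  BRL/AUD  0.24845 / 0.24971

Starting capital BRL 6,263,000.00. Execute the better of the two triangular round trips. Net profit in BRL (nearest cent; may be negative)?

Best loop BRL → EUR → AUD → BRL:
BRL 6,263,000.00 × 0.16721 (sell BRL at bid) = EUR 1,047,236.23
EUR 1,047,236.23 × 1.4939 (sell EUR at bid) = AUD 1,564,466.20
AUD 1,564,466.20 ÷ 0.24971 (buy BRL at ask) = BRL 6,265,132.37

Net profit: BRL 2,132.37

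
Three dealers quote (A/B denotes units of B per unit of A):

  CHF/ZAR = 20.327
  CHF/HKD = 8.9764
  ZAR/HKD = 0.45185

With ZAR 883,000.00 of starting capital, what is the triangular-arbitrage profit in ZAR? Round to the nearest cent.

Profit: ZAR 20,495.68

Profitable loop is ZAR → HKD → CHF → ZAR:
ZAR 883,000.00 × 0.45185 = HKD 398,983.55
HKD 398,983.55 ÷ 8.9764 = CHF 44,448.06
CHF 44,448.06 × 20.327 = ZAR 903,495.68
Profit = ZAR 903,495.68 − ZAR 883,000.00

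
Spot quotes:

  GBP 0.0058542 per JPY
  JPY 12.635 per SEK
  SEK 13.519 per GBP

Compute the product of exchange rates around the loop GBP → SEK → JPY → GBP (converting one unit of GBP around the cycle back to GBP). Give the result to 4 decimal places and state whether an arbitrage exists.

Around GBP → SEK → JPY → GBP: 1 × 13.519 × 12.635 × 0.0058542 = 0.999971
Product ≈ 1 (deviation 0.003%, within rounding noise).

1.0000 (no arbitrage)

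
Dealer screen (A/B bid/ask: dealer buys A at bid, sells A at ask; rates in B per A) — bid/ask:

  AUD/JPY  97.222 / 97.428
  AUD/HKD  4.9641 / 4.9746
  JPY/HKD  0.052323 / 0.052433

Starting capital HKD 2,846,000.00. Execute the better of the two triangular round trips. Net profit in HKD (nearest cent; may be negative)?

Best loop HKD → AUD → JPY → HKD:
HKD 2,846,000.00 ÷ 4.9746 (buy AUD at ask) = AUD 572,106.30
AUD 572,106.30 × 97.222 (sell AUD at bid) = JPY 55,621,319
JPY 55,621,319 × 0.052323 (sell JPY at bid) = HKD 2,910,274.26

Net profit: HKD 64,274.26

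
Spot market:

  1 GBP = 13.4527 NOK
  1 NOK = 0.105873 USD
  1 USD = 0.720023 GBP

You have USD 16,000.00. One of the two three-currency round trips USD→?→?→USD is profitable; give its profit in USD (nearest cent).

Profitable loop is USD → GBP → NOK → USD:
USD 16,000.00 × 0.720023 = GBP 11,520.37
GBP 11,520.37 × 13.4527 = NOK 154,980.05
NOK 154,980.05 × 0.105873 = USD 16,408.20
Profit = USD 16,408.20 − USD 16,000.00

Profit: USD 408.20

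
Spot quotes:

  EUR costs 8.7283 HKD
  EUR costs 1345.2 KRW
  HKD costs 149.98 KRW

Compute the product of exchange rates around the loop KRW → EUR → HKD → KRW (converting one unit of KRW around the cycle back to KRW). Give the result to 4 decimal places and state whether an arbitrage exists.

Around KRW → EUR → HKD → KRW: 1 ÷ 1345.2 × 8.7283 × 149.98 = 0.973142
Product < 1; profitable direction is KRW → HKD → EUR → KRW.

0.9731 (arbitrage exists)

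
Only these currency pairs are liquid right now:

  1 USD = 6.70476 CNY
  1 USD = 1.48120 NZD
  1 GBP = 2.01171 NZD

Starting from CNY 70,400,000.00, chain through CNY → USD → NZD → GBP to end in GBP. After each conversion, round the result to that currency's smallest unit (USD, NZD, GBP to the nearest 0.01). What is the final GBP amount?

CNY 70,400,000.00 ÷ 6.70476 = USD 10,500,002.98
USD 10,500,002.98 × 1.48120 = NZD 15,552,604.41
NZD 15,552,604.41 ÷ 2.01171 = GBP 7,731,036.98

GBP 7,731,036.98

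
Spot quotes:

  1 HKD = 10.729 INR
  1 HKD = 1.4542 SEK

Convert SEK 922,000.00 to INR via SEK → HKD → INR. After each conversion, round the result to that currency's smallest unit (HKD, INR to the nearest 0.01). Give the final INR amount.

INR 6,802,460.45

SEK 922,000.00 ÷ 1.4542 = HKD 634,025.58
HKD 634,025.58 × 10.729 = INR 6,802,460.45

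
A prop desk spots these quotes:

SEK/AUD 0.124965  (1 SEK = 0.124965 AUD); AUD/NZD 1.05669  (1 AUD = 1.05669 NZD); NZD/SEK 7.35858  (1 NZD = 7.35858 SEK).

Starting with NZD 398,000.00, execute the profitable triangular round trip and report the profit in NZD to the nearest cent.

Profit: NZD 11,593.51

Profitable loop is NZD → AUD → SEK → NZD:
NZD 398,000.00 ÷ 1.05669 = AUD 376,647.83
AUD 376,647.83 ÷ 0.124965 = SEK 3,014,026.60
SEK 3,014,026.60 ÷ 7.35858 = NZD 409,593.51
Profit = NZD 409,593.51 − NZD 398,000.00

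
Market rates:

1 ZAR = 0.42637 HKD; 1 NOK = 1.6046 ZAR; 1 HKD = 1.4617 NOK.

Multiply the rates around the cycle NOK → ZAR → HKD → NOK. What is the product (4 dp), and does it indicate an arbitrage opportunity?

1.0000 (no arbitrage)

Around NOK → ZAR → HKD → NOK: 1 × 1.6046 × 0.42637 × 1.4617 = 1.000027
Product ≈ 1 (deviation 0.003%, within rounding noise).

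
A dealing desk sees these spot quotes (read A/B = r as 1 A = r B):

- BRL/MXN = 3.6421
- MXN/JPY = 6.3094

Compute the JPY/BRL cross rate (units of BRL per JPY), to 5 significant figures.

1 JPY ÷ 6.3094 = 0.158494 MXN
0.158494 MXN ÷ 3.6421 = 0.0435171 BRL

JPY/BRL = 0.043517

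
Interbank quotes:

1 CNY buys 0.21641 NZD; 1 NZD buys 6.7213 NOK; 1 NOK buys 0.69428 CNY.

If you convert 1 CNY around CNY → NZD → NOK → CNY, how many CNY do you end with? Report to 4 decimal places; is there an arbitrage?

Around CNY → NZD → NOK → CNY: 1 × 0.21641 × 6.7213 × 0.69428 = 1.009870
Product > 1; profitable direction is CNY → NZD → NOK → CNY.

1.0099 (arbitrage exists)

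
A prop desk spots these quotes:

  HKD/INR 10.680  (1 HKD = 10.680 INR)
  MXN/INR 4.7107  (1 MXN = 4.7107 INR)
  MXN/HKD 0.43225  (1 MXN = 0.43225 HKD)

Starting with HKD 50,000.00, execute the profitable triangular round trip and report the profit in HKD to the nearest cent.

Profit: HKD 1,021.03

Profitable loop is HKD → MXN → INR → HKD:
HKD 50,000.00 ÷ 0.43225 = MXN 115,673.80
MXN 115,673.80 × 4.7107 = INR 544,904.57
INR 544,904.57 ÷ 10.680 = HKD 51,021.03
Profit = HKD 51,021.03 − HKD 50,000.00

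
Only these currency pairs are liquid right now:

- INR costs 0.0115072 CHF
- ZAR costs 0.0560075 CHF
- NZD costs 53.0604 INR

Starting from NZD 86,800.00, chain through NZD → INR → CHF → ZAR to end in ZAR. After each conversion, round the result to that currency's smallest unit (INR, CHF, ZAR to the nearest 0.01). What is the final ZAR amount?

ZAR 946,267.02

NZD 86,800.00 × 53.0604 = INR 4,605,642.72
INR 4,605,642.72 × 0.0115072 = CHF 52,998.05
CHF 52,998.05 ÷ 0.0560075 = ZAR 946,267.02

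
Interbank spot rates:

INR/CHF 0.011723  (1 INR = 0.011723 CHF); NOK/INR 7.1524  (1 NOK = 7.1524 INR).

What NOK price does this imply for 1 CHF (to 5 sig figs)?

1 CHF ÷ 0.011723 = 85.3024 INR
85.3024 INR ÷ 7.1524 = 11.9264 NOK

CHF/NOK = 11.926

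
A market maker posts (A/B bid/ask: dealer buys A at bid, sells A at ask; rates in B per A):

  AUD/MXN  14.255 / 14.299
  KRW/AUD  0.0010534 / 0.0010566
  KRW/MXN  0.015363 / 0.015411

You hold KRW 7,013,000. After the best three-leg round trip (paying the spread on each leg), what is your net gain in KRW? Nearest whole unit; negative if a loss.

Net profit: KRW 118,216

Best loop KRW → MXN → AUD → KRW:
KRW 7,013,000 × 0.015363 (sell KRW at bid) = MXN 107,740.72
MXN 107,740.72 ÷ 14.299 (buy AUD at ask) = AUD 7,534.84
AUD 7,534.84 ÷ 0.0010566 (buy KRW at ask) = KRW 7,131,216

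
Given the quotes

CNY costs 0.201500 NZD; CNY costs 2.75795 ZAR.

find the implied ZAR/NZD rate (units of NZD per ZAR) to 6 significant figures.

ZAR/NZD = 0.0730615

1 ZAR ÷ 2.75795 = 0.362588 CNY
0.362588 CNY × 0.201500 = 0.0730615 NZD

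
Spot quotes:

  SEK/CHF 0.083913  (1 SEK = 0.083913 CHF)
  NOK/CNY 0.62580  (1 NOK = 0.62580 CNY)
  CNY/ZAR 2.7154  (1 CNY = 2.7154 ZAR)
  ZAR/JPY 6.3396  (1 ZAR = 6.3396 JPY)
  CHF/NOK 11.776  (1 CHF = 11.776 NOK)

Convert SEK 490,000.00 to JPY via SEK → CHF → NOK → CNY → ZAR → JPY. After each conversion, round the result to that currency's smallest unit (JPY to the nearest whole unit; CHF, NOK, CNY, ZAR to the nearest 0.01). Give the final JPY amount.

JPY 5,216,201

SEK 490,000.00 × 0.083913 = CHF 41,117.37
CHF 41,117.37 × 11.776 = NOK 484,198.15
NOK 484,198.15 × 0.62580 = CNY 303,011.20
CNY 303,011.20 × 2.7154 = ZAR 822,796.61
ZAR 822,796.61 × 6.3396 = JPY 5,216,201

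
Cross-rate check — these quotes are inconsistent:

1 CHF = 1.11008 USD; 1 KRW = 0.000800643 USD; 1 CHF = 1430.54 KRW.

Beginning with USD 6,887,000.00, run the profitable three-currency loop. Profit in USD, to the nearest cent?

Profit: USD 218,828.50

Profitable loop is USD → CHF → KRW → USD:
USD 6,887,000.00 ÷ 1.11008 = CHF 6,204,057.37
CHF 6,204,057.37 × 1430.54 = KRW 8,875,152,223
KRW 8,875,152,223 × 0.000800643 = USD 7,105,828.50
Profit = USD 7,105,828.50 − USD 6,887,000.00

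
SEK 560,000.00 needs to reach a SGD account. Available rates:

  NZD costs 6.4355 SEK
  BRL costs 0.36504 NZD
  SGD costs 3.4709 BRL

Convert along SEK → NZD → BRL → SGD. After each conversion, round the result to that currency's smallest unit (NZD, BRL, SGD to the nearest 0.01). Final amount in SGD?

SGD 68,678.88

SEK 560,000.00 ÷ 6.4355 = NZD 87,017.33
NZD 87,017.33 ÷ 0.36504 = BRL 238,377.52
BRL 238,377.52 ÷ 3.4709 = SGD 68,678.88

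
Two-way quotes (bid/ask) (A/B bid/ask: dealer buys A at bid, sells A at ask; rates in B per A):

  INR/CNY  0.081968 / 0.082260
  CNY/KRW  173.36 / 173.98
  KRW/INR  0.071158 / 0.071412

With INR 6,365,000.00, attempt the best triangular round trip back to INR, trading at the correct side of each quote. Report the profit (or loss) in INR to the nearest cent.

Best loop INR → CNY → KRW → INR:
INR 6,365,000.00 × 0.081968 (sell INR at bid) = CNY 521,726.32
CNY 521,726.32 × 173.36 (sell CNY at bid) = KRW 90,446,475
KRW 90,446,475 × 0.071158 (sell KRW at bid) = INR 6,435,990.26

Net profit: INR 70,990.26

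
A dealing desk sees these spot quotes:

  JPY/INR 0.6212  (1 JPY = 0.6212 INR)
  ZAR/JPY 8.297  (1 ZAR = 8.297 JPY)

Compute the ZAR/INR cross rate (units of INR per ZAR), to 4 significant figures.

1 ZAR × 8.297 = 8.297 JPY
8.297 JPY × 0.6212 = 5.1541 INR

ZAR/INR = 5.154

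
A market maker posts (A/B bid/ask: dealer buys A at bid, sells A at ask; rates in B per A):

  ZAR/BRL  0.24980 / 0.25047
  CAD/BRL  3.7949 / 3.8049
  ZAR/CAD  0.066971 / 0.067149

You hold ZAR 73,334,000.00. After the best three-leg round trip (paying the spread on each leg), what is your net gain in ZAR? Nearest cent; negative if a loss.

Best loop ZAR → CAD → BRL → ZAR:
ZAR 73,334,000.00 × 0.066971 (sell ZAR at bid) = CAD 4,911,251.31
CAD 4,911,251.31 × 3.7949 (sell CAD at bid) = BRL 18,637,707.61
BRL 18,637,707.61 ÷ 0.25047 (buy ZAR at ask) = ZAR 74,410,937.88

Net profit: ZAR 1,076,937.88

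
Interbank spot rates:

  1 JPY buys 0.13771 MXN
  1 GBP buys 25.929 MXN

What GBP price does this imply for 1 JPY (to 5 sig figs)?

JPY/GBP = 0.0053110

1 JPY × 0.13771 = 0.13771 MXN
0.13771 MXN ÷ 25.929 = 0.00531104 GBP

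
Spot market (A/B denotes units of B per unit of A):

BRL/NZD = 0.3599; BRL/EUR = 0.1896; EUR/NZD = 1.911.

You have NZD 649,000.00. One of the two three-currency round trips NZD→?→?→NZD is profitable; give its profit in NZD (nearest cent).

Profitable loop is NZD → BRL → EUR → NZD:
NZD 649,000.00 ÷ 0.3599 = BRL 1,803,278.69
BRL 1,803,278.69 × 0.1896 = EUR 341,901.64
EUR 341,901.64 × 1.911 = NZD 653,374.03
Profit = NZD 653,374.03 − NZD 649,000.00

Profit: NZD 4,374.03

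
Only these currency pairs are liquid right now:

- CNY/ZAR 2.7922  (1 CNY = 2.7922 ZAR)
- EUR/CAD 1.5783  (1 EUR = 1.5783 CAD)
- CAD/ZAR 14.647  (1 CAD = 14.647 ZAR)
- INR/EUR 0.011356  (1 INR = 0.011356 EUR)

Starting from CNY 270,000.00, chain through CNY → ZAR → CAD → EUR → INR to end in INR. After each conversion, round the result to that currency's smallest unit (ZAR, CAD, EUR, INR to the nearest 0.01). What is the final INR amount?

CNY 270,000.00 × 2.7922 = ZAR 753,894.00
ZAR 753,894.00 ÷ 14.647 = CAD 51,470.88
CAD 51,470.88 ÷ 1.5783 = EUR 32,611.59
EUR 32,611.59 ÷ 0.011356 = INR 2,871,749.74

INR 2,871,749.74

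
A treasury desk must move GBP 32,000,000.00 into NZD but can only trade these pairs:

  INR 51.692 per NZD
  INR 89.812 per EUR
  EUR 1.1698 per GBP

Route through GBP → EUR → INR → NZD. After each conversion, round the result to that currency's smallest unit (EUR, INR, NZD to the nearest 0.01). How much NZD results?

GBP 32,000,000.00 × 1.1698 = EUR 37,433,600.00
EUR 37,433,600.00 × 89.812 = INR 3,361,986,483.20
INR 3,361,986,483.20 ÷ 51.692 = NZD 65,038,816.13

NZD 65,038,816.13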